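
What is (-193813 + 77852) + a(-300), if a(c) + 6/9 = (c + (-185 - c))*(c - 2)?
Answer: -180275/3 ≈ -60092.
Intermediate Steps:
a(c) = 1108/3 - 185*c (a(c) = -2/3 + (c + (-185 - c))*(c - 2) = -2/3 - 185*(-2 + c) = -2/3 + (370 - 185*c) = 1108/3 - 185*c)
(-193813 + 77852) + a(-300) = (-193813 + 77852) + (1108/3 - 185*(-300)) = -115961 + (1108/3 + 55500) = -115961 + 167608/3 = -180275/3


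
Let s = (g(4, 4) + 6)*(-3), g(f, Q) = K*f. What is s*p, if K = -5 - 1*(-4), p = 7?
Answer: -42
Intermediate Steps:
K = -1 (K = -5 + 4 = -1)
g(f, Q) = -f
s = -6 (s = (-1*4 + 6)*(-3) = (-4 + 6)*(-3) = 2*(-3) = -6)
s*p = -6*7 = -42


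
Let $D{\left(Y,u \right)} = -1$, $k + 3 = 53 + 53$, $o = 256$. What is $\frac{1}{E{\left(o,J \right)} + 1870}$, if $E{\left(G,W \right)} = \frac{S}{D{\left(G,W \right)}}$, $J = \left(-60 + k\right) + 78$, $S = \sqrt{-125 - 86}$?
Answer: $\frac{1870}{3497111} + \frac{i \sqrt{211}}{3497111} \approx 0.00053473 + 4.1537 \cdot 10^{-6} i$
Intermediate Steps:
$k = 103$ ($k = -3 + \left(53 + 53\right) = -3 + 106 = 103$)
$S = i \sqrt{211}$ ($S = \sqrt{-211} = i \sqrt{211} \approx 14.526 i$)
$J = 121$ ($J = \left(-60 + 103\right) + 78 = 43 + 78 = 121$)
$E{\left(G,W \right)} = - i \sqrt{211}$ ($E{\left(G,W \right)} = \frac{i \sqrt{211}}{-1} = i \sqrt{211} \left(-1\right) = - i \sqrt{211}$)
$\frac{1}{E{\left(o,J \right)} + 1870} = \frac{1}{- i \sqrt{211} + 1870} = \frac{1}{1870 - i \sqrt{211}}$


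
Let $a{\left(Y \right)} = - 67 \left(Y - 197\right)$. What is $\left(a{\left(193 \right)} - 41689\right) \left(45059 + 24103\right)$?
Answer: $-2864759202$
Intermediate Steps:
$a{\left(Y \right)} = 13199 - 67 Y$ ($a{\left(Y \right)} = - 67 \left(-197 + Y\right) = 13199 - 67 Y$)
$\left(a{\left(193 \right)} - 41689\right) \left(45059 + 24103\right) = \left(\left(13199 - 12931\right) - 41689\right) \left(45059 + 24103\right) = \left(\left(13199 - 12931\right) - 41689\right) 69162 = \left(268 - 41689\right) 69162 = \left(-41421\right) 69162 = -2864759202$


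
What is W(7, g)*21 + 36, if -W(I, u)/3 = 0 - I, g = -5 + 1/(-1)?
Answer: 477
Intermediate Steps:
g = -6 (g = -5 - 1 = -6)
W(I, u) = 3*I (W(I, u) = -3*(0 - I) = -(-3)*I = 3*I)
W(7, g)*21 + 36 = (3*7)*21 + 36 = 21*21 + 36 = 441 + 36 = 477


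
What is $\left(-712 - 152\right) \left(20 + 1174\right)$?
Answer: $-1031616$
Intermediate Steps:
$\left(-712 - 152\right) \left(20 + 1174\right) = \left(-864\right) 1194 = -1031616$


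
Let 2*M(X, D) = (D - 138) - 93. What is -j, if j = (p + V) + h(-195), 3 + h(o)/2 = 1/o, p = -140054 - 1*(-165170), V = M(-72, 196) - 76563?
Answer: 20073499/390 ≈ 51471.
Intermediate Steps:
M(X, D) = -231/2 + D/2 (M(X, D) = ((D - 138) - 93)/2 = ((-138 + D) - 93)/2 = (-231 + D)/2 = -231/2 + D/2)
V = -153161/2 (V = (-231/2 + (½)*196) - 76563 = (-231/2 + 98) - 76563 = -35/2 - 76563 = -153161/2 ≈ -76581.)
p = 25116 (p = -140054 + 165170 = 25116)
h(o) = -6 + 2/o
j = -20073499/390 (j = (25116 - 153161/2) + (-6 + 2/(-195)) = -102929/2 + (-6 + 2*(-1/195)) = -102929/2 + (-6 - 2/195) = -102929/2 - 1172/195 = -20073499/390 ≈ -51471.)
-j = -1*(-20073499/390) = 20073499/390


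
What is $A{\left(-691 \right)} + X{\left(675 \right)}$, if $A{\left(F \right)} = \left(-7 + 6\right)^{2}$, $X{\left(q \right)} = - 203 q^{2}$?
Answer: $-92491874$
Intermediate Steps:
$A{\left(F \right)} = 1$ ($A{\left(F \right)} = \left(-1\right)^{2} = 1$)
$A{\left(-691 \right)} + X{\left(675 \right)} = 1 - 203 \cdot 675^{2} = 1 - 92491875 = -92491874$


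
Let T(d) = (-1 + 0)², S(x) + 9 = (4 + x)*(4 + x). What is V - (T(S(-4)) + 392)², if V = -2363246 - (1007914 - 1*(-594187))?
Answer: -4119796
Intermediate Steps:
S(x) = -9 + (4 + x)² (S(x) = -9 + (4 + x)*(4 + x) = -9 + (4 + x)²)
T(d) = 1 (T(d) = (-1)² = 1)
V = -3965347 (V = -2363246 - (1007914 + 594187) = -2363246 - 1*1602101 = -2363246 - 1602101 = -3965347)
V - (T(S(-4)) + 392)² = -3965347 - (1 + 392)² = -3965347 - 1*393² = -3965347 - 1*154449 = -3965347 - 154449 = -4119796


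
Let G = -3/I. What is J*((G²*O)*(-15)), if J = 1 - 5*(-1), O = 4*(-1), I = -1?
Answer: 3240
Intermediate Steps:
O = -4
G = 3 (G = -3/(-1) = -3*(-1) = 3)
J = 6 (J = 1 + 5 = 6)
J*((G²*O)*(-15)) = 6*((3²*(-4))*(-15)) = 6*((9*(-4))*(-15)) = 6*(-36*(-15)) = 6*540 = 3240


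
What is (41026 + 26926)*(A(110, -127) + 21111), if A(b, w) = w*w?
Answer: 2530532480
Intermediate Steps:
A(b, w) = w²
(41026 + 26926)*(A(110, -127) + 21111) = (41026 + 26926)*((-127)² + 21111) = 67952*(16129 + 21111) = 67952*37240 = 2530532480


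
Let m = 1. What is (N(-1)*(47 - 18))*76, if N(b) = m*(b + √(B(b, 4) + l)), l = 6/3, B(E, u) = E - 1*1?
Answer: -2204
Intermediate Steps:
B(E, u) = -1 + E (B(E, u) = E - 1 = -1 + E)
l = 2 (l = 6*(⅓) = 2)
N(b) = b + √(1 + b) (N(b) = 1*(b + √((-1 + b) + 2)) = 1*(b + √(1 + b)) = b + √(1 + b))
(N(-1)*(47 - 18))*76 = ((-1 + √(1 - 1))*(47 - 18))*76 = ((-1 + √0)*29)*76 = ((-1 + 0)*29)*76 = -1*29*76 = -29*76 = -2204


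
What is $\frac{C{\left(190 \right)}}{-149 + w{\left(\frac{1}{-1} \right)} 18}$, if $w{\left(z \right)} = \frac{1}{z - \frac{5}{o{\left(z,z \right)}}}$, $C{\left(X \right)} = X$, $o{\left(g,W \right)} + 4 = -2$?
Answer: $- \frac{190}{257} \approx -0.7393$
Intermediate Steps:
$o{\left(g,W \right)} = -6$ ($o{\left(g,W \right)} = -4 - 2 = -6$)
$w{\left(z \right)} = \frac{1}{\frac{5}{6} + z}$ ($w{\left(z \right)} = \frac{1}{z - \frac{5}{-6}} = \frac{1}{z - - \frac{5}{6}} = \frac{1}{z + \frac{5}{6}} = \frac{1}{\frac{5}{6} + z}$)
$\frac{C{\left(190 \right)}}{-149 + w{\left(\frac{1}{-1} \right)} 18} = \frac{190}{-149 + \frac{6}{5 + \frac{6}{-1}} \cdot 18} = \frac{190}{-149 + \frac{6}{5 + 6 \left(-1\right)} 18} = \frac{190}{-149 + \frac{6}{5 - 6} \cdot 18} = \frac{190}{-149 + \frac{6}{-1} \cdot 18} = \frac{190}{-149 + 6 \left(-1\right) 18} = \frac{190}{-149 - 108} = \frac{190}{-257} = 190 \left(- \frac{1}{257}\right) = - \frac{190}{257}$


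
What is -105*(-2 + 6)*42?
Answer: -17640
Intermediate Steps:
-105*(-2 + 6)*42 = -105*4*42 = -21*20*42 = -420*42 = -17640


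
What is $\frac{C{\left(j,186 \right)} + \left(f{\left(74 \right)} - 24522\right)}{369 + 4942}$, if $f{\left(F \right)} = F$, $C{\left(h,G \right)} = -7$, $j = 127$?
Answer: $- \frac{24455}{5311} \approx -4.6046$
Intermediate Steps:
$\frac{C{\left(j,186 \right)} + \left(f{\left(74 \right)} - 24522\right)}{369 + 4942} = \frac{-7 + \left(74 - 24522\right)}{369 + 4942} = \frac{-7 + \left(74 - 24522\right)}{5311} = \left(-7 - 24448\right) \frac{1}{5311} = \left(-24455\right) \frac{1}{5311} = - \frac{24455}{5311}$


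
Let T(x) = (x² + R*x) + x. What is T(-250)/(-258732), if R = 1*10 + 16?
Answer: -27875/129366 ≈ -0.21547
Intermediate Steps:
R = 26 (R = 10 + 16 = 26)
T(x) = x² + 27*x (T(x) = (x² + 26*x) + x = x² + 27*x)
T(-250)/(-258732) = -250*(27 - 250)/(-258732) = -250*(-223)*(-1/258732) = 55750*(-1/258732) = -27875/129366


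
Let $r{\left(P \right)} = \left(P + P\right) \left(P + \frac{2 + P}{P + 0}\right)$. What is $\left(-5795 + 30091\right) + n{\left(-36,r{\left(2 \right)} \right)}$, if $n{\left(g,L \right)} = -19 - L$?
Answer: $24261$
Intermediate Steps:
$r{\left(P \right)} = 2 P \left(P + \frac{2 + P}{P}\right)$
$\left(-5795 + 30091\right) + n{\left(-36,r{\left(2 \right)} \right)} = \left(-5795 + 30091\right) - \left(23 + 4 + 8\right) = 24296 - \left(27 + 8\right) = 24296 - 35 = 24261$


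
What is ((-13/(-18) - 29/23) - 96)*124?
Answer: -2477954/207 ≈ -11971.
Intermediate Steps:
((-13/(-18) - 29/23) - 96)*124 = ((-13*(-1/18) - 29*1/23) - 96)*124 = ((13/18 - 29/23) - 96)*124 = (-223/414 - 96)*124 = -39967/414*124 = -2477954/207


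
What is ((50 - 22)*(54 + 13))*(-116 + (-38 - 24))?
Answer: -333928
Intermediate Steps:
((50 - 22)*(54 + 13))*(-116 + (-38 - 24)) = (28*67)*(-116 - 62) = 1876*(-178) = -333928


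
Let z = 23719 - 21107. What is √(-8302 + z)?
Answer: I*√5690 ≈ 75.432*I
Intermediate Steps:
z = 2612
√(-8302 + z) = √(-8302 + 2612) = √(-5690) = I*√5690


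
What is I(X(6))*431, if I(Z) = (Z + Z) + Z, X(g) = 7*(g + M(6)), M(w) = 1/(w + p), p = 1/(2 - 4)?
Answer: 615468/11 ≈ 55952.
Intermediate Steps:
p = -½ (p = 1/(-2) = -½ ≈ -0.50000)
M(w) = 1/(-½ + w) (M(w) = 1/(w - ½) = 1/(-½ + w))
X(g) = 14/11 + 7*g (X(g) = 7*(g + 2/(-1 + 2*6)) = 7*(g + 2/(-1 + 12)) = 7*(g + 2/11) = 7*(2/11 + g) = 14/11 + 7*g)
I(Z) = 3*Z (I(Z) = 2*Z + Z = 3*Z)
I(X(6))*431 = (3*(14/11 + 7*6))*431 = (3*(14/11 + 42))*431 = (3*(476/11))*431 = (1428/11)*431 = 615468/11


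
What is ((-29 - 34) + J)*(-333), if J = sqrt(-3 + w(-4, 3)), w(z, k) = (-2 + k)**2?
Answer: 20979 - 333*I*sqrt(2) ≈ 20979.0 - 470.93*I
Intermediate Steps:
J = I*sqrt(2) (J = sqrt(-3 + (-2 + 3)**2) = sqrt(-3 + 1**2) = sqrt(-3 + 1) = sqrt(-2) = I*sqrt(2) ≈ 1.4142*I)
((-29 - 34) + J)*(-333) = ((-29 - 34) + I*sqrt(2))*(-333) = (-63 + I*sqrt(2))*(-333) = 20979 - 333*I*sqrt(2)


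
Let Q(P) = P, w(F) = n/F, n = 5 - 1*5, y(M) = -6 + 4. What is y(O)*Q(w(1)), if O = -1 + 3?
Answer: 0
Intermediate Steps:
O = 2
y(M) = -2
n = 0 (n = 5 - 5 = 0)
w(F) = 0 (w(F) = 0/F = 0)
y(O)*Q(w(1)) = -2*0 = 0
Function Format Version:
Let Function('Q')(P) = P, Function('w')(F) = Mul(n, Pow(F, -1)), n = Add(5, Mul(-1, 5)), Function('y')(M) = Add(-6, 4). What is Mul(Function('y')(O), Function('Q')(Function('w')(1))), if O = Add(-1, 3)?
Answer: 0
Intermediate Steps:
O = 2
Function('y')(M) = -2
n = 0 (n = Add(5, -5) = 0)
Function('w')(F) = 0 (Function('w')(F) = Mul(0, Pow(F, -1)) = 0)
Mul(Function('y')(O), Function('Q')(Function('w')(1))) = Mul(-2, 0) = 0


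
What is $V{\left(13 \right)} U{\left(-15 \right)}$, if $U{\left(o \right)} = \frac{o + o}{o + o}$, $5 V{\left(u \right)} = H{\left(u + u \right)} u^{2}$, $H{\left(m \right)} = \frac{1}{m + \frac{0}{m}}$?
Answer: $\frac{13}{10} \approx 1.3$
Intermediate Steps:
$H{\left(m \right)} = \frac{1}{m}$ ($H{\left(m \right)} = \frac{1}{m + 0} = \frac{1}{m}$)
$V{\left(u \right)} = \frac{u}{10}$ ($V{\left(u \right)} = \frac{\frac{1}{u + u} u^{2}}{5} = \frac{\frac{1}{2 u} u^{2}}{5} = \frac{\frac{1}{2} u}{5} = \frac{u}{10}$)
$U{\left(o \right)} = 1$ ($U{\left(o \right)} = \frac{2 o}{2 o} = 2 o \frac{1}{2 o} = 1$)
$V{\left(13 \right)} U{\left(-15 \right)} = \frac{1}{10} \cdot 13 \cdot 1 = \frac{13}{10} \cdot 1 = \frac{13}{10}$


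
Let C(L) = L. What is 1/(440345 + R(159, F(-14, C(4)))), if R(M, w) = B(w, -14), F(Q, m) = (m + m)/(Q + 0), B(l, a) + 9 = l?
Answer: 7/3082348 ≈ 2.2710e-6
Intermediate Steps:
B(l, a) = -9 + l
F(Q, m) = 2*m/Q (F(Q, m) = (2*m)/Q = 2*m/Q)
R(M, w) = -9 + w
1/(440345 + R(159, F(-14, C(4)))) = 1/(440345 + (-9 + 2*4/(-14))) = 1/(440345 + (-9 + 2*4*(-1/14))) = 1/(440345 + (-9 - 4/7)) = 1/(440345 - 67/7) = 1/(3082348/7) = 7/3082348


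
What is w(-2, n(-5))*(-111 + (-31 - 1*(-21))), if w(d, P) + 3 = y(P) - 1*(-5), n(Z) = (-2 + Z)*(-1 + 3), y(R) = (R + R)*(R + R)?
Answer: -95106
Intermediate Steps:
y(R) = 4*R² (y(R) = (2*R)*(2*R) = 4*R²)
n(Z) = -4 + 2*Z (n(Z) = (-2 + Z)*2 = -4 + 2*Z)
w(d, P) = 2 + 4*P² (w(d, P) = -3 + (4*P² - 1*(-5)) = -3 + (4*P² + 5) = -3 + (5 + 4*P²) = 2 + 4*P²)
w(-2, n(-5))*(-111 + (-31 - 1*(-21))) = (2 + 4*(-4 + 2*(-5))²)*(-111 + (-31 - 1*(-21))) = (2 + 4*(-4 - 10)²)*(-111 + (-31 + 21)) = (2 + 4*(-14)²)*(-111 - 10) = (2 + 4*196)*(-121) = (2 + 784)*(-121) = 786*(-121) = -95106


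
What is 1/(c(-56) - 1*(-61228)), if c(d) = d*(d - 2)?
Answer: 1/64476 ≈ 1.5510e-5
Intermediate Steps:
c(d) = d*(-2 + d)
1/(c(-56) - 1*(-61228)) = 1/(-56*(-2 - 56) - 1*(-61228)) = 1/(-56*(-58) + 61228) = 1/(3248 + 61228) = 1/64476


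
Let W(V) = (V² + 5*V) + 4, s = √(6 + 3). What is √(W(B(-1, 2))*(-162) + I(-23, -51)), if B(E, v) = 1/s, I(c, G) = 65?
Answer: I*√871 ≈ 29.513*I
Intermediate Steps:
s = 3 (s = √9 = 3)
B(E, v) = ⅓ (B(E, v) = 1/3 = ⅓)
W(V) = 4 + V² + 5*V
√(W(B(-1, 2))*(-162) + I(-23, -51)) = √((4 + (⅓)² + 5*(⅓))*(-162) + 65) = √((4 + ⅑ + 5/3)*(-162) + 65) = √((52/9)*(-162) + 65) = √(-936 + 65) = √(-871) = I*√871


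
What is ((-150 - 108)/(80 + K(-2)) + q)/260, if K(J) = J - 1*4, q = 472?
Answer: 3467/1924 ≈ 1.8020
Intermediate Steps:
K(J) = -4 + J (K(J) = J - 4 = -4 + J)
((-150 - 108)/(80 + K(-2)) + q)/260 = ((-150 - 108)/(80 + (-4 - 2)) + 472)/260 = (-258/(80 - 6) + 472)/260 = (-258/74 + 472)/260 = (-258*1/74 + 472)/260 = (-129/37 + 472)/260 = (1/260)*(17335/37) = 3467/1924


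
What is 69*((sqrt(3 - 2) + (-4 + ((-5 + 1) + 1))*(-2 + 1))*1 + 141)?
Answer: 10281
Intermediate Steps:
69*((sqrt(3 - 2) + (-4 + ((-5 + 1) + 1))*(-2 + 1))*1 + 141) = 69*((sqrt(1) + (-4 + (-4 + 1))*(-1))*1 + 141) = 69*((1 + (-4 - 3)*(-1))*1 + 141) = 69*((1 - 7*(-1))*1 + 141) = 69*((1 + 7)*1 + 141) = 69*(8*1 + 141) = 69*(8 + 141) = 69*149 = 10281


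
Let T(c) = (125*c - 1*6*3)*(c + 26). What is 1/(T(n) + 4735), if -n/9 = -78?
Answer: 1/63873631 ≈ 1.5656e-8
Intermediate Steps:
n = 702 (n = -9*(-78) = 702)
T(c) = (-18 + 125*c)*(26 + c) (T(c) = (125*c - 6*3)*(26 + c) = (125*c - 18)*(26 + c) = (-18 + 125*c)*(26 + c))
1/(T(n) + 4735) = 1/((-468 + 125*702² + 3232*702) + 4735) = 1/((-468 + 125*492804 + 2268864) + 4735) = 1/((-468 + 61600500 + 2268864) + 4735) = 1/(63868896 + 4735) = 1/63873631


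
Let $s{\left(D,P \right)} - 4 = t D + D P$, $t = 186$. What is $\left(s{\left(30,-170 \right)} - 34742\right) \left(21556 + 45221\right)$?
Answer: $-2287646466$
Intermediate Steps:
$s{\left(D,P \right)} = 4 + 186 D + D P$ ($s{\left(D,P \right)} = 4 + \left(186 D + D P\right) = 4 + 186 D + D P$)
$\left(s{\left(30,-170 \right)} - 34742\right) \left(21556 + 45221\right) = \left(\left(4 + 186 \cdot 30 + 30 \left(-170\right)\right) - 34742\right) \left(21556 + 45221\right) = \left(\left(4 + 5580 - 5100\right) - 34742\right) 66777 = \left(484 - 34742\right) 66777 = \left(-34258\right) 66777 = -2287646466$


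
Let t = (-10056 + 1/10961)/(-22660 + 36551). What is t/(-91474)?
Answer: 110223815/13927762725974 ≈ 7.9140e-6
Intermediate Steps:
t = -110223815/152259251 (t = (-10056 + 1/10961)/13891 = -110223815/10961*1/13891 = -110223815/152259251 ≈ -0.72392)
t/(-91474) = -110223815/152259251/(-91474) = -110223815/152259251*(-1/91474) = 110223815/13927762725974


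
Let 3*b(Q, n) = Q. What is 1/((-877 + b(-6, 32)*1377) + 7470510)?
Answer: 1/7466879 ≈ 1.3392e-7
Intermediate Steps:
b(Q, n) = Q/3
1/((-877 + b(-6, 32)*1377) + 7470510) = 1/((-877 + ((⅓)*(-6))*1377) + 7470510) = 1/((-877 - 2*1377) + 7470510) = 1/((-877 - 2754) + 7470510) = 1/(-3631 + 7470510) = 1/7466879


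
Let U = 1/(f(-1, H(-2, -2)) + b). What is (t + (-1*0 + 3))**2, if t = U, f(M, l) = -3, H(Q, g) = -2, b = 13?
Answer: 961/100 ≈ 9.6100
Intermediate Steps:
U = 1/10 (U = 1/(-3 + 13) = 1/10 ≈ 0.10000)
t = 1/10 ≈ 0.10000
(t + (-1*0 + 3))**2 = (1/10 + (-1*0 + 3))**2 = (1/10 + (0 + 3))**2 = (1/10 + 3)**2 = (31/10)**2 = 961/100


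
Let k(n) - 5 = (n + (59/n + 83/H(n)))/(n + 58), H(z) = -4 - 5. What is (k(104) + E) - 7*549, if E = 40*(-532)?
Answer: -3808603333/151632 ≈ -25117.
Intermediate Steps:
H(z) = -9
E = -21280
k(n) = 5 + (-83/9 + n + 59/n)/(58 + n) (k(n) = 5 + (n + (59/n + 83/(-9)))/(n + 58) = 5 + (n + (59/n + 83*(-⅑)))/(58 + n) = 5 + (n + (59/n - 83/9))/(58 + n) = 5 + (n + (-83/9 + 59/n))/(58 + n) = 5 + (-83/9 + n + 59/n)/(58 + n))
(k(104) + E) - 7*549 = ((⅑)*(531 + 54*104² + 2527*104)/(104*(58 + 104)) - 21280) - 7*549 = ((⅑)*(1/104)*(531 + 54*10816 + 262808)/162 - 21280) - 3843 = ((⅑)*(1/104)*(1/162)*(531 + 584064 + 262808) - 21280) - 3843 = ((⅑)*(1/104)*(1/162)*847403 - 21280) - 3843 = (847403/151632 - 21280) - 3843 = -3225881557/151632 - 3843 = -3808603333/151632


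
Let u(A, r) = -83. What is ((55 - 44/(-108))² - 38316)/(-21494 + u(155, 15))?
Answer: 25694348/15729633 ≈ 1.6335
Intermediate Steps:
((55 - 44/(-108))² - 38316)/(-21494 + u(155, 15)) = ((55 - 44/(-108))² - 38316)/(-21494 - 83) = ((55 - 44*(-1/108))² - 38316)/(-21577) = ((55 + 11/27)² - 38316)*(-1/21577) = ((1496/27)² - 38316)*(-1/21577) = (2238016/729 - 38316)*(-1/21577) = -25694348/729*(-1/21577) = 25694348/15729633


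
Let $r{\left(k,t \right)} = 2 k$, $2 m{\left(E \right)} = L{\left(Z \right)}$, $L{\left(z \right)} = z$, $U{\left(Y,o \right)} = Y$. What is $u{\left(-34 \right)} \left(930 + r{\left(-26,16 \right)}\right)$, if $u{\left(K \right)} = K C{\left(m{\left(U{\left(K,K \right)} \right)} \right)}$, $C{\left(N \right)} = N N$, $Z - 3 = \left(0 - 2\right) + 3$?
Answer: $-119408$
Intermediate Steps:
$Z = 4$ ($Z = 3 + \left(\left(0 - 2\right) + 3\right) = 3 + \left(-2 + 3\right) = 3 + 1 = 4$)
$m{\left(E \right)} = 2$ ($m{\left(E \right)} = \frac{1}{2} \cdot 4 = 2$)
$C{\left(N \right)} = N^{2}$
$u{\left(K \right)} = 4 K$ ($u{\left(K \right)} = K 2^{2} = K 4 = 4 K$)
$u{\left(-34 \right)} \left(930 + r{\left(-26,16 \right)}\right) = 4 \left(-34\right) \left(930 + 2 \left(-26\right)\right) = - 136 \left(930 - 52\right) = \left(-136\right) 878 = -119408$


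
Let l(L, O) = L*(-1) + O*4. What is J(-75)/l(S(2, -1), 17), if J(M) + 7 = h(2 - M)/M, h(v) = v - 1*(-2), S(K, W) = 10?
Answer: -302/2175 ≈ -0.13885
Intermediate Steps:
h(v) = 2 + v (h(v) = v + 2 = 2 + v)
l(L, O) = -L + 4*O
J(M) = -7 + (4 - M)/M (J(M) = -7 + (2 + (2 - M))/M = -7 + (4 - M)/M)
J(-75)/l(S(2, -1), 17) = (-8 + 4/(-75))/(-1*10 + 4*17) = (-8 + 4*(-1/75))/(-10 + 68) = (-8 - 4/75)/58 = -604/75*1/58 = -302/2175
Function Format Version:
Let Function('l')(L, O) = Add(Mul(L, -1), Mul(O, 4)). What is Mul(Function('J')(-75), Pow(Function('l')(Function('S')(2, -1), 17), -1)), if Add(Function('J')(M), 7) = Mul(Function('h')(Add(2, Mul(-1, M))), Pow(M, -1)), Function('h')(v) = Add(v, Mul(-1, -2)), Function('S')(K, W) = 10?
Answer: Rational(-302, 2175) ≈ -0.13885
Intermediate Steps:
Function('h')(v) = Add(2, v) (Function('h')(v) = Add(v, 2) = Add(2, v))
Function('l')(L, O) = Add(Mul(-1, L), Mul(4, O))
Function('J')(M) = Add(-7, Mul(Pow(M, -1), Add(4, Mul(-1, M)))) (Function('J')(M) = Add(-7, Mul(Add(2, Add(2, Mul(-1, M))), Pow(M, -1))) = Add(-7, Mul(Add(4, Mul(-1, M)), Pow(M, -1))) = Add(-7, Mul(Pow(M, -1), Add(4, Mul(-1, M)))))
Mul(Function('J')(-75), Pow(Function('l')(Function('S')(2, -1), 17), -1)) = Mul(Add(-8, Mul(4, Pow(-75, -1))), Pow(Add(Mul(-1, 10), Mul(4, 17)), -1)) = Mul(Add(-8, Mul(4, Rational(-1, 75))), Pow(Add(-10, 68), -1)) = Mul(Add(-8, Rational(-4, 75)), Pow(58, -1)) = Mul(Rational(-604, 75), Rational(1, 58)) = Rational(-302, 2175)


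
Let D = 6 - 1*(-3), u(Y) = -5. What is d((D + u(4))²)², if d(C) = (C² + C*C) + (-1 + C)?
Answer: 277729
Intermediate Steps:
D = 9 (D = 6 + 3 = 9)
d(C) = -1 + C + 2*C² (d(C) = (C² + C²) + (-1 + C) = 2*C² + (-1 + C) = -1 + C + 2*C²)
d((D + u(4))²)² = (-1 + (9 - 5)² + 2*((9 - 5)²)²)² = (-1 + 4² + 2*(4²)²)² = (-1 + 16 + 2*16²)² = (-1 + 16 + 2*256)² = (-1 + 16 + 512)² = 527² = 277729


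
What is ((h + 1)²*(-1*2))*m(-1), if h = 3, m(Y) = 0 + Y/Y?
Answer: -32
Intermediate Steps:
m(Y) = 1 (m(Y) = 0 + 1 = 1)
((h + 1)²*(-1*2))*m(-1) = ((3 + 1)²*(-1*2))*1 = (4²*(-2))*1 = (16*(-2))*1 = -32*1 = -32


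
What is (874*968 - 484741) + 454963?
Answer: 816254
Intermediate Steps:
(874*968 - 484741) + 454963 = (846032 - 484741) + 454963 = 361291 + 454963 = 816254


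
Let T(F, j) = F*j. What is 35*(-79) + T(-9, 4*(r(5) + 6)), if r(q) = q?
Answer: -3161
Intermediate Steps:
35*(-79) + T(-9, 4*(r(5) + 6)) = 35*(-79) - 36*(5 + 6) = -2765 - 36*11 = -2765 - 9*44 = -2765 - 396 = -3161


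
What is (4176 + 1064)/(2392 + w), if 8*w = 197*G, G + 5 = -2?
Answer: 41920/17757 ≈ 2.3608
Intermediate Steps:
G = -7 (G = -5 - 2 = -7)
w = -1379/8 (w = (197*(-7))/8 = (1/8)*(-1379) = -1379/8 ≈ -172.38)
(4176 + 1064)/(2392 + w) = (4176 + 1064)/(2392 - 1379/8) = 5240/(17757/8) = 5240*(8/17757) = 41920/17757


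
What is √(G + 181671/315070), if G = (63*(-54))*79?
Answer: I*√544475690931270/45010 ≈ 518.42*I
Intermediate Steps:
G = -268758 (G = -3402*79 = -268758)
√(G + 181671/315070) = √(-268758 + 181671/315070) = √(-268758 + 181671*(1/315070)) = √(-268758 + 25953/45010) = √(-12096771627/45010) = I*√544475690931270/45010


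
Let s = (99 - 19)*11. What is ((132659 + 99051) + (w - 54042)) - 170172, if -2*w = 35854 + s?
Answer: -10871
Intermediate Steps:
s = 880 (s = 80*11 = 880)
w = -18367 (w = -(35854 + 880)/2 = -1/2*36734 = -18367)
((132659 + 99051) + (w - 54042)) - 170172 = ((132659 + 99051) + (-18367 - 54042)) - 170172 = (231710 - 72409) - 170172 = 159301 - 170172 = -10871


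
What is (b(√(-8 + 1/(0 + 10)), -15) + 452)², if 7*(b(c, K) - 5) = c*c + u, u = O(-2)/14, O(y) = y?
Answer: 49892816689/240100 ≈ 2.0780e+5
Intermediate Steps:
u = -⅐ (u = -2/14 = -2*1/14 = -⅐ ≈ -0.14286)
b(c, K) = 244/49 + c²/7 (b(c, K) = 5 + (c*c - ⅐)/7 = 5 + (c² - ⅐)/7 = 5 + (-⅐ + c²)/7 = 5 + (-1/49 + c²/7) = 244/49 + c²/7)
(b(√(-8 + 1/(0 + 10)), -15) + 452)² = ((244/49 + (√(-8 + 1/(0 + 10)))²/7) + 452)² = ((244/49 + (√(-8 + 1/10))²/7) + 452)² = ((244/49 + (√(-8 + ⅒))²/7) + 452)² = ((244/49 + (√(-79/10))²/7) + 452)² = ((244/49 + (I*√790/10)²/7) + 452)² = ((244/49 + (⅐)*(-79/10)) + 452)² = ((244/49 - 79/70) + 452)² = (1887/490 + 452)² = (223367/490)² = 49892816689/240100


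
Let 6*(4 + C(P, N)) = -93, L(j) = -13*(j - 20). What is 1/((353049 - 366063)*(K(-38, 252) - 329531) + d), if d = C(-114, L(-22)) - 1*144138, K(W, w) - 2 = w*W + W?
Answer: 2/8826925689 ≈ 2.2658e-10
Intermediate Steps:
K(W, w) = 2 + W + W*w (K(W, w) = 2 + (w*W + W) = 2 + (W*w + W) = 2 + (W + W*w) = 2 + W + W*w)
L(j) = 260 - 13*j (L(j) = -13*(-20 + j) = 260 - 13*j)
C(P, N) = -39/2 (C(P, N) = -4 + (1/6)*(-93) = -4 - 31/2 = -39/2)
d = -288315/2 (d = -39/2 - 1*144138 = -39/2 - 144138 = -288315/2 ≈ -1.4416e+5)
1/((353049 - 366063)*(K(-38, 252) - 329531) + d) = 1/((353049 - 366063)*((2 - 38 - 38*252) - 329531) - 288315/2) = 1/(-13014*((2 - 38 - 9576) - 329531) - 288315/2) = 1/(-13014*(-9612 - 329531) - 288315/2) = 1/(-13014*(-339143) - 288315/2) = 1/(4413607002 - 288315/2) = 1/(8826925689/2) = 2/8826925689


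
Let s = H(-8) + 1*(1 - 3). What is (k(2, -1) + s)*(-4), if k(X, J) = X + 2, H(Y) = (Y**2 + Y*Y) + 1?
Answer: -524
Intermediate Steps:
H(Y) = 1 + 2*Y**2 (H(Y) = (Y**2 + Y**2) + 1 = 2*Y**2 + 1 = 1 + 2*Y**2)
k(X, J) = 2 + X
s = 127 (s = (1 + 2*(-8)**2) + 1*(1 - 3) = (1 + 2*64) + 1*(-2) = (1 + 128) - 2 = 129 - 2 = 127)
(k(2, -1) + s)*(-4) = ((2 + 2) + 127)*(-4) = (4 + 127)*(-4) = 131*(-4) = -524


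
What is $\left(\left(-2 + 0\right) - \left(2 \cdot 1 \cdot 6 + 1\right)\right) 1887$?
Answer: $-28305$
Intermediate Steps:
$\left(\left(-2 + 0\right) - \left(2 \cdot 1 \cdot 6 + 1\right)\right) 1887 = \left(-2 - \left(2 \cdot 6 + 1\right)\right) 1887 = \left(-2 - \left(12 + 1\right)\right) 1887 = \left(-2 - 13\right) 1887 = \left(-15\right) 1887 = -28305$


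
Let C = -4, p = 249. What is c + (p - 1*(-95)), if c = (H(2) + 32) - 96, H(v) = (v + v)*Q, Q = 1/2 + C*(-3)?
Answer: 330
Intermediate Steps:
Q = 25/2 (Q = 1/2 - 4*(-3) = 1/2 + 12 = 25/2 ≈ 12.500)
H(v) = 25*v (H(v) = (v + v)*(25/2) = (2*v)*(25/2) = 25*v)
c = -14 (c = (25*2 + 32) - 96 = (50 + 32) - 96 = 82 - 96 = -14)
c + (p - 1*(-95)) = -14 + (249 - 1*(-95)) = -14 + (249 + 95) = -14 + 344 = 330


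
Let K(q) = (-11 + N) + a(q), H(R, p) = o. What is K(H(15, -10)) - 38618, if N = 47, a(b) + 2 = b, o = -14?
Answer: -38598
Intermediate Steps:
a(b) = -2 + b
H(R, p) = -14
K(q) = 34 + q (K(q) = (-11 + 47) + (-2 + q) = 36 + (-2 + q) = 34 + q)
K(H(15, -10)) - 38618 = (34 - 14) - 38618 = 20 - 38618 = -38598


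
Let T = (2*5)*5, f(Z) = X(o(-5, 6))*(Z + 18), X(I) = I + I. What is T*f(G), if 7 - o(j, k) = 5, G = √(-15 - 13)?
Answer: 3600 + 400*I*√7 ≈ 3600.0 + 1058.3*I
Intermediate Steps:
G = 2*I*√7 (G = √(-28) = 2*I*√7 ≈ 5.2915*I)
o(j, k) = 2 (o(j, k) = 7 - 1*5 = 7 - 5 = 2)
X(I) = 2*I
f(Z) = 72 + 4*Z (f(Z) = (2*2)*(Z + 18) = 4*(18 + Z) = 72 + 4*Z)
T = 50 (T = 10*5 = 50)
T*f(G) = 50*(72 + 4*(2*I*√7)) = 50*(72 + 8*I*√7) = 3600 + 400*I*√7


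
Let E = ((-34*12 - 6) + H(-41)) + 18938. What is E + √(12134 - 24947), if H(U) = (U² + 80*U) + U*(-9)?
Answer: 17294 + I*√12813 ≈ 17294.0 + 113.19*I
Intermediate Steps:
H(U) = U² + 71*U (H(U) = (U² + 80*U) - 9*U = U² + 71*U)
E = 17294 (E = ((-34*12 - 6) - 41*(71 - 41)) + 18938 = ((-408 - 6) - 41*30) + 18938 = (-414 - 1230) + 18938 = -1644 + 18938 = 17294)
E + √(12134 - 24947) = 17294 + √(12134 - 24947) = 17294 + √(-12813) = 17294 + I*√12813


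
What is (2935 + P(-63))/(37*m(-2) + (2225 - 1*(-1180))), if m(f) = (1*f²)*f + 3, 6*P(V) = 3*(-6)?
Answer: 733/805 ≈ 0.91056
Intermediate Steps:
P(V) = -3 (P(V) = (3*(-6))/6 = (⅙)*(-18) = -3)
m(f) = 3 + f³ (m(f) = f²*f + 3 = f³ + 3 = 3 + f³)
(2935 + P(-63))/(37*m(-2) + (2225 - 1*(-1180))) = (2935 - 3)/(37*(3 + (-2)³) + (2225 - 1*(-1180))) = 2932/(37*(3 - 8) + (2225 + 1180)) = 2932/(37*(-5) + 3405) = 2932/(-185 + 3405) = 2932/3220 = 2932*(1/3220) = 733/805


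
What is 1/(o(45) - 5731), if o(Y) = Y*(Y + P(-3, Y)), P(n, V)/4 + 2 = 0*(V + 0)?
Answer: -1/4066 ≈ -0.00024594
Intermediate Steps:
P(n, V) = -8 (P(n, V) = -8 + 4*(0*(V + 0)) = -8 + 4*(0*V) = -8 + 4*0 = -8 + 0 = -8)
o(Y) = Y*(-8 + Y) (o(Y) = Y*(Y - 8) = Y*(-8 + Y))
1/(o(45) - 5731) = 1/(45*(-8 + 45) - 5731) = 1/(45*37 - 5731) = 1/(1665 - 5731) = 1/(-4066) = -1/4066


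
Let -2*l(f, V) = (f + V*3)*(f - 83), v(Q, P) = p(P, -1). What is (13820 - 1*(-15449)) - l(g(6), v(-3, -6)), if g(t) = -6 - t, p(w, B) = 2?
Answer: 29554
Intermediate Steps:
v(Q, P) = 2
l(f, V) = -(-83 + f)*(f + 3*V)/2 (l(f, V) = -(f + V*3)*(f - 83)/2 = -(f + 3*V)*(-83 + f)/2 = -(-83 + f)*(f + 3*V)/2)
(13820 - 1*(-15449)) - l(g(6), v(-3, -6)) = (13820 - 1*(-15449)) - (-(-6 - 1*6)²/2 + 83*(-6 - 1*6)/2 + (249/2)*2 - 3/2*2*(-6 - 1*6)) = (13820 + 15449) - (-(-6 - 6)²/2 + 83*(-6 - 6)/2 + 249 - 3/2*2*(-6 - 6)) = 29269 - (-½*(-12)² + (83/2)*(-12) + 249 - 3/2*2*(-12)) = 29269 - (-½*144 - 498 + 249 + 36) = 29269 - (-72 - 498 + 249 + 36) = 29269 - 1*(-285) = 29269 + 285 = 29554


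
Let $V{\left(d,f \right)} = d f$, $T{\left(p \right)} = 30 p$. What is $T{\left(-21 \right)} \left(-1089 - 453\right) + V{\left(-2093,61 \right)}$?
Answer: $843787$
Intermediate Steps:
$T{\left(-21 \right)} \left(-1089 - 453\right) + V{\left(-2093,61 \right)} = 30 \left(-21\right) \left(-1089 - 453\right) - 127673 = \left(-630\right) \left(-1542\right) - 127673 = 971460 - 127673 = 843787$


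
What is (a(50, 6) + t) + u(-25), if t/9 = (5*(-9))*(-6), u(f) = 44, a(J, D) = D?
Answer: 2480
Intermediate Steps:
t = 2430 (t = 9*((5*(-9))*(-6)) = 9*(-45*(-6)) = 9*270 = 2430)
(a(50, 6) + t) + u(-25) = (6 + 2430) + 44 = 2436 + 44 = 2480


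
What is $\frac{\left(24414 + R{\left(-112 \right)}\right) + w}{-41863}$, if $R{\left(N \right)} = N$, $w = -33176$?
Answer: $\frac{8874}{41863} \approx 0.21198$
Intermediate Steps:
$\frac{\left(24414 + R{\left(-112 \right)}\right) + w}{-41863} = \frac{\left(24414 - 112\right) - 33176}{-41863} = \left(24302 - 33176\right) \left(- \frac{1}{41863}\right) = \left(-8874\right) \left(- \frac{1}{41863}\right) = \frac{8874}{41863}$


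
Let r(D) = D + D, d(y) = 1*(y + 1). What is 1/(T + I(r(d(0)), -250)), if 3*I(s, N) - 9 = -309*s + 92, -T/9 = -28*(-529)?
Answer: -3/400441 ≈ -7.4917e-6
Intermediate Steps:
T = -133308 (T = -(-252)*(-529) = -9*14812 = -133308)
d(y) = 1 + y (d(y) = 1*(1 + y) = 1 + y)
r(D) = 2*D
I(s, N) = 101/3 - 103*s (I(s, N) = 3 + (-309*s + 92)/3 = 3 + (92 - 309*s)/3 = 3 + (92/3 - 103*s) = 101/3 - 103*s)
1/(T + I(r(d(0)), -250)) = 1/(-133308 + (101/3 - 206*(1 + 0))) = 1/(-133308 + (101/3 - 206)) = 1/(-133308 - 517/3) = 1/(-400441/3) = -3/400441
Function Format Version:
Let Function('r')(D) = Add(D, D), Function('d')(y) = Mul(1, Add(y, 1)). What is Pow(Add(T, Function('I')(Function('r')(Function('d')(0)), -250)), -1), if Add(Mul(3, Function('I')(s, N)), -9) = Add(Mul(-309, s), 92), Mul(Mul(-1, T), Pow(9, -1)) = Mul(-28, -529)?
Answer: Rational(-3, 400441) ≈ -7.4917e-6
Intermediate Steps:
T = -133308 (T = Mul(-9, Mul(-28, -529)) = Mul(-9, 14812) = -133308)
Function('d')(y) = Add(1, y) (Function('d')(y) = Mul(1, Add(1, y)) = Add(1, y))
Function('r')(D) = Mul(2, D)
Function('I')(s, N) = Add(Rational(101, 3), Mul(-103, s)) (Function('I')(s, N) = Add(3, Mul(Rational(1, 3), Add(Mul(-309, s), 92))) = Add(3, Mul(Rational(1, 3), Add(92, Mul(-309, s)))) = Add(3, Add(Rational(92, 3), Mul(-103, s))) = Add(Rational(101, 3), Mul(-103, s)))
Pow(Add(T, Function('I')(Function('r')(Function('d')(0)), -250)), -1) = Pow(Add(-133308, Add(Rational(101, 3), Mul(-103, Mul(2, Add(1, 0))))), -1) = Pow(Add(-133308, Add(Rational(101, 3), Mul(-103, Mul(2, 1)))), -1) = Pow(Add(-133308, Add(Rational(101, 3), Mul(-103, 2))), -1) = Pow(Add(-133308, Add(Rational(101, 3), -206)), -1) = Pow(Add(-133308, Rational(-517, 3)), -1) = Pow(Rational(-400441, 3), -1) = Rational(-3, 400441)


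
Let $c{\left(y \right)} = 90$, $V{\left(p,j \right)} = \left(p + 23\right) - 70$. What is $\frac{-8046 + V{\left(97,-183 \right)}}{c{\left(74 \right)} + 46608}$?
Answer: $- \frac{3998}{23349} \approx -0.17123$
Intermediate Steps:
$V{\left(p,j \right)} = -47 + p$ ($V{\left(p,j \right)} = \left(23 + p\right) - 70 = -47 + p$)
$\frac{-8046 + V{\left(97,-183 \right)}}{c{\left(74 \right)} + 46608} = \frac{-8046 + \left(-47 + 97\right)}{90 + 46608} = \frac{-8046 + 50}{46698} = \left(-7996\right) \frac{1}{46698} = - \frac{3998}{23349}$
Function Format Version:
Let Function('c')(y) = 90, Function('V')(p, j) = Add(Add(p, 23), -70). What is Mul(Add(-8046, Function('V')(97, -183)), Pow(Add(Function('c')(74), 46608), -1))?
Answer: Rational(-3998, 23349) ≈ -0.17123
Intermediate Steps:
Function('V')(p, j) = Add(-47, p) (Function('V')(p, j) = Add(Add(23, p), -70) = Add(-47, p))
Mul(Add(-8046, Function('V')(97, -183)), Pow(Add(Function('c')(74), 46608), -1)) = Mul(Add(-8046, Add(-47, 97)), Pow(Add(90, 46608), -1)) = Mul(Add(-8046, 50), Pow(46698, -1)) = Mul(-7996, Rational(1, 46698)) = Rational(-3998, 23349)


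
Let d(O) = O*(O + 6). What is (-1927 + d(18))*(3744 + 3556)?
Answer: -10913500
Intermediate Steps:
d(O) = O*(6 + O)
(-1927 + d(18))*(3744 + 3556) = (-1927 + 18*(6 + 18))*(3744 + 3556) = (-1927 + 18*24)*7300 = (-1927 + 432)*7300 = -1495*7300 = -10913500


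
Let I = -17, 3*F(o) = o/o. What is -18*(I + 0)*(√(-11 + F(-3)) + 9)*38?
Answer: 104652 + 15504*I*√6 ≈ 1.0465e+5 + 37977.0*I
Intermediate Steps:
F(o) = ⅓ (F(o) = (o/o)/3 = (⅓)*1 = ⅓)
-18*(I + 0)*(√(-11 + F(-3)) + 9)*38 = -18*(-17 + 0)*(√(-11 + ⅓) + 9)*38 = -(-306)*(√(-32/3) + 9)*38 = -(-306)*(4*I*√6/3 + 9)*38 = -(-306)*(9 + 4*I*√6/3)*38 = -18*(-153 - 68*I*√6/3)*38 = (2754 + 408*I*√6)*38 = 104652 + 15504*I*√6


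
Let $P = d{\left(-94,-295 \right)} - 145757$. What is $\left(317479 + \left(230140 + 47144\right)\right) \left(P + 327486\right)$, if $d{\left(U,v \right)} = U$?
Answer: $108029777505$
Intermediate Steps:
$P = -145851$ ($P = -94 - 145757 = -145851$)
$\left(317479 + \left(230140 + 47144\right)\right) \left(P + 327486\right) = \left(317479 + \left(230140 + 47144\right)\right) \left(-145851 + 327486\right) = \left(317479 + 277284\right) 181635 = 594763 \cdot 181635 = 108029777505$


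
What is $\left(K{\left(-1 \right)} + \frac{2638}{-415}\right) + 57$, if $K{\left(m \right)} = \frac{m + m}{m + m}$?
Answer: $\frac{21432}{415} \approx 51.643$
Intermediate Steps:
$K{\left(m \right)} = 1$ ($K{\left(m \right)} = \frac{2 m}{2 m} = 2 m \frac{1}{2 m} = 1$)
$\left(K{\left(-1 \right)} + \frac{2638}{-415}\right) + 57 = \left(1 + \frac{2638}{-415}\right) + 57 = \left(1 + 2638 \left(- \frac{1}{415}\right)\right) + 57 = \left(1 - \frac{2638}{415}\right) + 57 = - \frac{2223}{415} + 57 = \frac{21432}{415}$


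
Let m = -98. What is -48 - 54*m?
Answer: 5244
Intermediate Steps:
-48 - 54*m = -48 - 54*(-98) = -48 + 5292 = 5244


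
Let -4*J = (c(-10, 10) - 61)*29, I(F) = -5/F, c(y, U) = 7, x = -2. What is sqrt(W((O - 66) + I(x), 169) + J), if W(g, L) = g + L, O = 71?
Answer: 2*sqrt(142) ≈ 23.833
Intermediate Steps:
J = 783/2 (J = -(7 - 61)*29/4 = -(-27)*29/2 = -1/4*(-1566) = 783/2 ≈ 391.50)
W(g, L) = L + g
sqrt(W((O - 66) + I(x), 169) + J) = sqrt((169 + ((71 - 66) - 5/(-2))) + 783/2) = sqrt((169 + (5 - 5*(-1/2))) + 783/2) = sqrt((169 + (5 + 5/2)) + 783/2) = sqrt((169 + 15/2) + 783/2) = sqrt(353/2 + 783/2) = sqrt(568) = 2*sqrt(142)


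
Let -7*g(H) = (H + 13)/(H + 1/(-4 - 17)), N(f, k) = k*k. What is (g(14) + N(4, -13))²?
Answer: 2443918096/85849 ≈ 28468.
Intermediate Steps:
N(f, k) = k²
g(H) = -(13 + H)/(7*(-1/21 + H)) (g(H) = -(H + 13)/(7*(H + 1/(-4 - 17))) = -(13 + H)/(7*(H + 1/(-21))) = -(13 + H)/(7*(H - 1/21)) = -(13 + H)/(7*(-1/21 + H)))
(g(14) + N(4, -13))² = (3*(-13 - 1*14)/(-1 + 21*14) + (-13)²)² = (3*(-13 - 14)/(-1 + 294) + 169)² = (3*(-27)/293 + 169)² = (3*(1/293)*(-27) + 169)² = (-81/293 + 169)² = (49436/293)² = 2443918096/85849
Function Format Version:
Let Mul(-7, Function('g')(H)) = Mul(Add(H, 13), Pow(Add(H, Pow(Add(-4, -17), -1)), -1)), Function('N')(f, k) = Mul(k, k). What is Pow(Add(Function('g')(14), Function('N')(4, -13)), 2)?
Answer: Rational(2443918096, 85849) ≈ 28468.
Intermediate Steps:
Function('N')(f, k) = Pow(k, 2)
Function('g')(H) = Mul(Rational(-1, 7), Pow(Add(Rational(-1, 21), H), -1), Add(13, H)) (Function('g')(H) = Mul(Rational(-1, 7), Mul(Add(H, 13), Pow(Add(H, Pow(Add(-4, -17), -1)), -1))) = Mul(Rational(-1, 7), Mul(Add(13, H), Pow(Add(H, Pow(-21, -1)), -1))) = Mul(Rational(-1, 7), Mul(Add(13, H), Pow(Add(H, Rational(-1, 21)), -1))) = Mul(Rational(-1, 7), Mul(Add(13, H), Pow(Add(Rational(-1, 21), H), -1))) = Mul(Rational(-1, 7), Mul(Pow(Add(Rational(-1, 21), H), -1), Add(13, H))) = Mul(Rational(-1, 7), Pow(Add(Rational(-1, 21), H), -1), Add(13, H)))
Pow(Add(Function('g')(14), Function('N')(4, -13)), 2) = Pow(Add(Mul(3, Pow(Add(-1, Mul(21, 14)), -1), Add(-13, Mul(-1, 14))), Pow(-13, 2)), 2) = Pow(Add(Mul(3, Pow(Add(-1, 294), -1), Add(-13, -14)), 169), 2) = Pow(Add(Mul(3, Pow(293, -1), -27), 169), 2) = Pow(Add(Mul(3, Rational(1, 293), -27), 169), 2) = Pow(Add(Rational(-81, 293), 169), 2) = Pow(Rational(49436, 293), 2) = Rational(2443918096, 85849)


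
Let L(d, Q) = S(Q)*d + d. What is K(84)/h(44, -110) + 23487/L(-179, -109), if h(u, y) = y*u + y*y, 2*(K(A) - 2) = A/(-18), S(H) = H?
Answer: 2368183/1949310 ≈ 1.2149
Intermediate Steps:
K(A) = 2 - A/36 (K(A) = 2 + (A/(-18))/2 = 2 + (A*(-1/18))/2 = 2 + (-A/18)/2 = 2 - A/36)
L(d, Q) = d + Q*d (L(d, Q) = Q*d + d = d + Q*d)
h(u, y) = y² + u*y (h(u, y) = u*y + y² = y² + u*y)
K(84)/h(44, -110) + 23487/L(-179, -109) = (2 - 1/36*84)/((-110*(44 - 110))) + 23487/((-179*(1 - 109))) = (2 - 7/3)/((-110*(-66))) + 23487/((-179*(-108))) = -⅓/7260 + 23487/19332 = -⅓*1/7260 + 23487*(1/19332) = -1/21780 + 7829/6444 = 2368183/1949310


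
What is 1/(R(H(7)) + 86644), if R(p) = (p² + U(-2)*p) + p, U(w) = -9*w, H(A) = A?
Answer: 1/86826 ≈ 1.1517e-5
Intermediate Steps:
R(p) = p² + 19*p (R(p) = (p² + (-9*(-2))*p) + p = (p² + 18*p) + p = p² + 19*p)
1/(R(H(7)) + 86644) = 1/(7*(19 + 7) + 86644) = 1/(7*26 + 86644) = 1/(182 + 86644) = 1/86826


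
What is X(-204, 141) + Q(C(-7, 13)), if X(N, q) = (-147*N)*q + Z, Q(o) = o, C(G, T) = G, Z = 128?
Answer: 4228429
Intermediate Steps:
X(N, q) = 128 - 147*N*q (X(N, q) = (-147*N)*q + 128 = -147*N*q + 128 = 128 - 147*N*q)
X(-204, 141) + Q(C(-7, 13)) = (128 - 147*(-204)*141) - 7 = (128 + 4228308) - 7 = 4228436 - 7 = 4228429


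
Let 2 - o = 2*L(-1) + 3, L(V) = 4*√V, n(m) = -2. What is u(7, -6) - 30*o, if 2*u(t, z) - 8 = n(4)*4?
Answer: 30 + 240*I ≈ 30.0 + 240.0*I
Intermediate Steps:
u(t, z) = 0 (u(t, z) = 4 + (-2*4)/2 = 4 + (½)*(-8) = 4 - 4 = 0)
o = -1 - 8*I (o = 2 - (2*(4*√(-1)) + 3) = 2 - (2*(4*I) + 3) = 2 - (8*I + 3) = 2 - (3 + 8*I) = 2 + (-3 - 8*I) = -1 - 8*I ≈ -1.0 - 8.0*I)
u(7, -6) - 30*o = 0 - 30*(-1 - 8*I) = 0 + (30 + 240*I) = 30 + 240*I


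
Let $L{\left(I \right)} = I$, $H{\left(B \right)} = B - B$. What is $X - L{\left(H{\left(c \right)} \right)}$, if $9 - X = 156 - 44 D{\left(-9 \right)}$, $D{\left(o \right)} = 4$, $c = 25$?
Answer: $29$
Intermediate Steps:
$H{\left(B \right)} = 0$
$X = 29$ ($X = 9 - \left(156 - 176\right) = 9 - -20 = 9 + 20 = 29$)
$X - L{\left(H{\left(c \right)} \right)} = 29 - 0 = 29 + 0 = 29$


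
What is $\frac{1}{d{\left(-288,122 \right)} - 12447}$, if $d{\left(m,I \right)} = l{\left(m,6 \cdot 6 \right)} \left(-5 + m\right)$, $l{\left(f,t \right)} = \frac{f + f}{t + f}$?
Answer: $- \frac{7}{91817} \approx -7.6239 \cdot 10^{-5}$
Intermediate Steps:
$l{\left(f,t \right)} = \frac{2 f}{f + t}$
$d{\left(m,I \right)} = \frac{2 m \left(-5 + m\right)}{36 + m}$ ($d{\left(m,I \right)} = \frac{2 m}{m + 6 \cdot 6} \left(-5 + m\right) = \frac{2 m}{m + 36} \left(-5 + m\right) = \frac{2 m}{36 + m} \left(-5 + m\right) = \frac{2 m \left(-5 + m\right)}{36 + m}$)
$\frac{1}{d{\left(-288,122 \right)} - 12447} = \frac{1}{2 \left(-288\right) \frac{1}{36 - 288} \left(-5 - 288\right) - 12447} = \frac{1}{2 \left(-288\right) \frac{1}{-252} \left(-293\right) - 12447} = \frac{1}{2 \left(-288\right) \left(- \frac{1}{252}\right) \left(-293\right) - 12447} = \frac{1}{- \frac{4688}{7} - 12447} = \frac{1}{- \frac{91817}{7}} = - \frac{7}{91817}$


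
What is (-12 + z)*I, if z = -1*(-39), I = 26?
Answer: 702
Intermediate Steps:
z = 39
(-12 + z)*I = (-12 + 39)*26 = 27*26 = 702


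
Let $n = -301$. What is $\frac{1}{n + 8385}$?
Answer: $\frac{1}{8084} \approx 0.0001237$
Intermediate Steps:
$\frac{1}{n + 8385} = \frac{1}{-301 + 8385} = \frac{1}{8084}$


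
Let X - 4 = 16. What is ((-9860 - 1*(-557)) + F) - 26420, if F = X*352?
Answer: -28683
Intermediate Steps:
X = 20 (X = 4 + 16 = 20)
F = 7040 (F = 20*352 = 7040)
((-9860 - 1*(-557)) + F) - 26420 = ((-9860 - 1*(-557)) + 7040) - 26420 = ((-9860 + 557) + 7040) - 26420 = (-9303 + 7040) - 26420 = -2263 - 26420 = -28683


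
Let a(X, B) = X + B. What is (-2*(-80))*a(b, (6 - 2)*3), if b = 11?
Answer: 3680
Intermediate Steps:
a(X, B) = B + X
(-2*(-80))*a(b, (6 - 2)*3) = (-2*(-80))*((6 - 2)*3 + 11) = 160*(4*3 + 11) = 160*(12 + 11) = 160*23 = 3680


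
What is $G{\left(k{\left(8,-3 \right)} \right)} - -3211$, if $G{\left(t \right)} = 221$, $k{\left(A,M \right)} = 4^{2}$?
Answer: $3432$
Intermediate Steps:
$k{\left(A,M \right)} = 16$
$G{\left(k{\left(8,-3 \right)} \right)} - -3211 = 221 - -3211 = 221 + 3211 = 3432$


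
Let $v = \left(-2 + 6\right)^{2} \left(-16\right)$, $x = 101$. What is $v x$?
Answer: $-25856$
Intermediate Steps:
$v = -256$ ($v = 4^{2} \left(-16\right) = 16 \left(-16\right) = -256$)
$v x = \left(-256\right) 101 = -25856$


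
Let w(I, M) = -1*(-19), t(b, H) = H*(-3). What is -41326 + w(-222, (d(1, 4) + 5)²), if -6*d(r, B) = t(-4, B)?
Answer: -41307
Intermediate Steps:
t(b, H) = -3*H
d(r, B) = B/2 (d(r, B) = -(-1)*B/2 = B/2)
w(I, M) = 19
-41326 + w(-222, (d(1, 4) + 5)²) = -41326 + 19 = -41307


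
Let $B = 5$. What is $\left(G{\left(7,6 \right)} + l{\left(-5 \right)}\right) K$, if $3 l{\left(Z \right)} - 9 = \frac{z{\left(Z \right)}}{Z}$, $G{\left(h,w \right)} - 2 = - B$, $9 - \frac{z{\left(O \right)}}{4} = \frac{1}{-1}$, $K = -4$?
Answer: $\frac{32}{3} \approx 10.667$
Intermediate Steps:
$z{\left(O \right)} = 40$ ($z{\left(O \right)} = 36 - \frac{4}{-1} = 36 - -4 = 36 + 4 = 40$)
$G{\left(h,w \right)} = -3$ ($G{\left(h,w \right)} = 2 - 5 = -3$)
$l{\left(Z \right)} = 3 + \frac{40}{3 Z}$ ($l{\left(Z \right)} = 3 + \frac{40 \frac{1}{Z}}{3} = 3 + \frac{40}{3 Z}$)
$\left(G{\left(7,6 \right)} + l{\left(-5 \right)}\right) K = \left(-3 + \left(3 + \frac{40}{3 \left(-5\right)}\right)\right) \left(-4\right) = \left(-3 + \left(3 + \frac{40}{3} \left(- \frac{1}{5}\right)\right)\right) \left(-4\right) = \left(-3 + \left(3 - \frac{8}{3}\right)\right) \left(-4\right) = \left(-3 + \frac{1}{3}\right) \left(-4\right) = \left(- \frac{8}{3}\right) \left(-4\right) = \frac{32}{3}$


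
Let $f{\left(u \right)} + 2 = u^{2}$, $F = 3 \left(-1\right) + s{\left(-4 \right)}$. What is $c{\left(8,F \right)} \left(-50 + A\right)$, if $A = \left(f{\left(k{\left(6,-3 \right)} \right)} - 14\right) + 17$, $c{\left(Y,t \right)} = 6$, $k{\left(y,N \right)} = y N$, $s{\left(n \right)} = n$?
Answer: $1650$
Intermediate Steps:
$k{\left(y,N \right)} = N y$
$F = -7$ ($F = 3 \left(-1\right) - 4 = -3 - 4 = -7$)
$f{\left(u \right)} = -2 + u^{2}$
$A = 325$ ($A = \left(\left(-2 + \left(\left(-3\right) 6\right)^{2}\right) - 14\right) + 17 = \left(\left(-2 + \left(-18\right)^{2}\right) - 14\right) + 17 = \left(\left(-2 + 324\right) - 14\right) + 17 = \left(322 - 14\right) + 17 = 308 + 17 = 325$)
$c{\left(8,F \right)} \left(-50 + A\right) = 6 \left(-50 + 325\right) = 6 \cdot 275 = 1650$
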